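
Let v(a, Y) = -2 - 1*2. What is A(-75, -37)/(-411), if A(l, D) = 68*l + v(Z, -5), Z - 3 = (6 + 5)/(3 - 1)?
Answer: 5104/411 ≈ 12.418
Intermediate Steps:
Z = 17/2 (Z = 3 + (6 + 5)/(3 - 1) = 3 + 11/2 = 17/2 ≈ 8.5000)
v(a, Y) = -4 (v(a, Y) = -2 - 2 = -4)
A(l, D) = -4 + 68*l (A(l, D) = 68*l - 4 = -4 + 68*l)
A(-75, -37)/(-411) = (-4 + 68*(-75))/(-411) = (-4 - 5100)*(-1/411) = -5104*(-1/411) = 5104/411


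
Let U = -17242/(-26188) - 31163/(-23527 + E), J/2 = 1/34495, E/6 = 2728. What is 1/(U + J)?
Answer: 3233559437270/16204767754087 ≈ 0.19954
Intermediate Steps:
E = 16368 (E = 6*2728 = 16368)
J = 2/34495 ≈ 5.7979e-5
U = 469766061/93739946 (U = -17242/(-26188) - 31163/(-23527 + 16368) = -17242*(-1/26188) - 31163/(-7159) = 8621/13094 - 31163*(-1/7159) = 8621/13094 + 31163/7159 = 469766061/93739946 ≈ 5.0114)
1/(U + J) = 1/(469766061/93739946 + 2/34495) = 1/(16204767754087/3233559437270) = 3233559437270/16204767754087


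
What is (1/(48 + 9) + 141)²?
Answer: 64609444/3249 ≈ 19886.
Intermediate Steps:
(1/(48 + 9) + 141)² = (1/57 + 141)² = (8038/57)² = 64609444/3249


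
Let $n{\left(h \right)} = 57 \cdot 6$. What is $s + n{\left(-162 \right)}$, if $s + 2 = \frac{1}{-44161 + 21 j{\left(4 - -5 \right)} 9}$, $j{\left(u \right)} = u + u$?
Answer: $\frac{13858059}{40759} \approx 340.0$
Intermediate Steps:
$j{\left(u \right)} = 2 u$
$n{\left(h \right)} = 342$
$s = - \frac{81519}{40759}$ ($s = -2 + \frac{1}{-44161 + 21 \cdot 2 \left(4 - -5\right) 9} = -2 + \frac{1}{-44161 + 21 \cdot 2 \left(4 + 5\right) 9} = -2 + \frac{1}{-44161 + 21 \cdot 2 \cdot 9 \cdot 9} = -2 + \frac{1}{-44161 + 21 \cdot 18 \cdot 9} = -2 + \frac{1}{-44161 + 378 \cdot 9} = -2 + \frac{1}{-44161 + 3402} = -2 + \frac{1}{-40759} = -2 - \frac{1}{40759} = - \frac{81519}{40759} \approx -2.0$)
$s + n{\left(-162 \right)} = - \frac{81519}{40759} + 342 = \frac{13858059}{40759}$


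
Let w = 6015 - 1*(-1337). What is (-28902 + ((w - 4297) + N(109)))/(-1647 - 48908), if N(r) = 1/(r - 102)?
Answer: 180928/353885 ≈ 0.51126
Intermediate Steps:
N(r) = 1/(-102 + r)
w = 7352 (w = 6015 + 1337 = 7352)
(-28902 + ((w - 4297) + N(109)))/(-1647 - 48908) = (-28902 + ((7352 - 4297) + 1/(-102 + 109)))/(-1647 - 48908) = (-28902 + (3055 + 1/7))/(-50555) = (-28902 + (3055 + ⅐))*(-1/50555) = (-28902 + 21386/7)*(-1/50555) = -180928/7*(-1/50555) = 180928/353885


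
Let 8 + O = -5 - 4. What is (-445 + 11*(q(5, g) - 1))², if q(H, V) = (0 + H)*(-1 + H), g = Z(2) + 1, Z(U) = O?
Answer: 55696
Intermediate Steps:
O = -17 (O = -8 + (-5 - 4) = -8 - 9 = -17)
Z(U) = -17
g = -16 (g = -17 + 1 = -16)
q(H, V) = H*(-1 + H)
(-445 + 11*(q(5, g) - 1))² = (-445 + 11*(5*(-1 + 5) - 1))² = (-445 + 11*(5*4 - 1))² = (-445 + 11*(20 - 1))² = (-445 + 11*19)² = (-445 + 209)² = (-236)² = 55696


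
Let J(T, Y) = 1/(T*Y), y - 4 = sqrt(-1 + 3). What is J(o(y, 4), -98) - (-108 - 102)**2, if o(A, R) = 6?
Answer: -25930801/588 ≈ -44100.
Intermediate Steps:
y = 4 + sqrt(2) (y = 4 + sqrt(-1 + 3) = 4 + sqrt(2) ≈ 5.4142)
J(T, Y) = 1/(T*Y)
J(o(y, 4), -98) - (-108 - 102)**2 = 1/(6*(-98)) - (-108 - 102)**2 = (1/6)*(-1/98) - 1*(-210)**2 = -1/588 - 1*44100 = -1/588 - 44100 = -25930801/588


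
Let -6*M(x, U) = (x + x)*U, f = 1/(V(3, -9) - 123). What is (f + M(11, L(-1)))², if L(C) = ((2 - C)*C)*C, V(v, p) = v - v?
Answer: 1833316/15129 ≈ 121.18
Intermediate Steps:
V(v, p) = 0
L(C) = C²*(2 - C) (L(C) = (C*(2 - C))*C = C²*(2 - C))
f = -1/123 (f = 1/(0 - 123) = 1/(-123) = -1/123 ≈ -0.0081301)
M(x, U) = -U*x/3 (M(x, U) = -(x + x)*U/6 = -2*x*U/6 = -U*x/3)
(f + M(11, L(-1)))² = (-1/123 - ⅓*(-1)²*(2 - 1*(-1))*11)² = (-1/123 - ⅓*1*(2 + 1)*11)² = (-1/123 - ⅓*1*3*11)² = (-1/123 - ⅓*3*11)² = (-1/123 - 11)² = (-1354/123)² = 1833316/15129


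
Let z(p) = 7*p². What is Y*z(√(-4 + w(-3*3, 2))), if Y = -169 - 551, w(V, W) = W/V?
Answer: 21280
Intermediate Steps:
Y = -720
Y*z(√(-4 + w(-3*3, 2))) = -5040*(√(-4 + 2/((-3*3))))² = -5040*(√(-4 + 2/(-9)))² = -5040*(√(-4 + 2*(-⅑)))² = -5040*(√(-4 - 2/9))² = -5040*(√(-38/9))² = -5040*(I*√38/3)² = -5040*(-38)/9 = -720*(-266/9) = 21280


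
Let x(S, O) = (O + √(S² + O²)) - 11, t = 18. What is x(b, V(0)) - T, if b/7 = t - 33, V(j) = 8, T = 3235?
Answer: -3238 + √11089 ≈ -3132.7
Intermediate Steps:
b = -105 (b = 7*(18 - 33) = 7*(-15) = -105)
x(S, O) = -11 + O + √(O² + S²) (x(S, O) = (O + √(O² + S²)) - 11 = -11 + O + √(O² + S²))
x(b, V(0)) - T = (-11 + 8 + √(8² + (-105)²)) - 1*3235 = (-11 + 8 + √(64 + 11025)) - 3235 = (-11 + 8 + √11089) - 3235 = (-3 + √11089) - 3235 = -3238 + √11089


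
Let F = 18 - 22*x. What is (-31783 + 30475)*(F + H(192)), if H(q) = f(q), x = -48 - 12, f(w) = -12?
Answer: -1734408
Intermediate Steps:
x = -60
H(q) = -12
F = 1338 (F = 18 - 22*(-60) = 18 + 1320 = 1338)
(-31783 + 30475)*(F + H(192)) = (-31783 + 30475)*(1338 - 12) = -1308*1326 = -1734408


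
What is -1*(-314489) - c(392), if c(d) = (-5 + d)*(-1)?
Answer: 314876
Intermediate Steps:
c(d) = 5 - d
-1*(-314489) - c(392) = -1*(-314489) - (5 - 1*392) = 314489 - (5 - 392) = 314489 - 1*(-387) = 314489 + 387 = 314876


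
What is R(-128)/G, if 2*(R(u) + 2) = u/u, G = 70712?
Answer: -3/141424 ≈ -2.1213e-5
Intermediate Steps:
R(u) = -3/2 (R(u) = -2 + (u/u)/2 = -2 + (½)*1 = -2 + ½ = -3/2)
R(-128)/G = -3/2/70712 = -3/2*1/70712 = -3/141424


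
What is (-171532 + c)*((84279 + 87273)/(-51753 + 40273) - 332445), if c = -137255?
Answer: 147316107826953/1435 ≈ 1.0266e+11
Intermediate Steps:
(-171532 + c)*((84279 + 87273)/(-51753 + 40273) - 332445) = (-171532 - 137255)*((84279 + 87273)/(-51753 + 40273) - 332445) = -308787*(171552/(-11480) - 332445) = -308787*(171552*(-1/11480) - 332445) = -308787*(-21444/1435 - 332445) = -308787*(-477080019/1435) = 147316107826953/1435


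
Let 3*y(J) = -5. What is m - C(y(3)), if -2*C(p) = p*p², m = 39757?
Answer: 2146753/54 ≈ 39755.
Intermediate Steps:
y(J) = -5/3 (y(J) = (⅓)*(-5) = -5/3)
C(p) = -p³/2 (C(p) = -p*p²/2 = -p³/2)
m - C(y(3)) = 39757 - (-1)*(-5/3)³/2 = 39757 - (-1)*(-125)/(2*27) = 39757 - 1*125/54 = 39757 - 125/54 = 2146753/54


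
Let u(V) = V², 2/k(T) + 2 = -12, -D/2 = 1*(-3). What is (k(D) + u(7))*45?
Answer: 15390/7 ≈ 2198.6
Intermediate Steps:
D = 6 (D = -2*(-3) = 6)
k(T) = -⅐ (k(T) = 2/(-2 - 12) = 2/(-14) = 2*(-1/14) = -⅐)
(k(D) + u(7))*45 = (-⅐ + 7²)*45 = (-⅐ + 49)*45 = (342/7)*45 = 15390/7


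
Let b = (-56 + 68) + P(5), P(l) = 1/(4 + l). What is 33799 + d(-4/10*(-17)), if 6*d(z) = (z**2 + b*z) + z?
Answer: 22829557/675 ≈ 33822.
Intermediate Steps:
b = 109/9 (b = (-56 + 68) + 1/(4 + 5) = 12 + 1/9 = 109/9 ≈ 12.111)
d(z) = z**2/6 + 59*z/27 (d(z) = ((z**2 + 109*z/9) + z)/6 = (z**2 + 118*z/9)/6 = z**2/6 + 59*z/27)
33799 + d(-4/10*(-17)) = 33799 + (-4/10*(-17))*(118 + 9*(-4/10*(-17)))/54 = 33799 + (-4*1/10*(-17))*(118 + 9*(-4*1/10*(-17)))/54 = 33799 + (-2/5*(-17))*(118 + 9*(-2/5*(-17)))/54 = 33799 + (1/54)*(34/5)*(118 + 9*(34/5)) = 33799 + (1/54)*(34/5)*(118 + 306/5) = 33799 + (1/54)*(34/5)*(896/5) = 33799 + 15232/675 = 22829557/675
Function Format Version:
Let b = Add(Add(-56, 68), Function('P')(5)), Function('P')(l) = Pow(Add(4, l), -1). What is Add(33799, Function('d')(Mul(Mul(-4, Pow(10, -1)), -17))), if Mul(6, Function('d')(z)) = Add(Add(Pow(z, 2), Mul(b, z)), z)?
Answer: Rational(22829557, 675) ≈ 33822.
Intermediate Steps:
b = Rational(109, 9) (b = Add(Add(-56, 68), Pow(Add(4, 5), -1)) = Add(12, Pow(9, -1)) = Add(12, Rational(1, 9)) = Rational(109, 9) ≈ 12.111)
Function('d')(z) = Add(Mul(Rational(1, 6), Pow(z, 2)), Mul(Rational(59, 27), z)) (Function('d')(z) = Mul(Rational(1, 6), Add(Add(Pow(z, 2), Mul(Rational(109, 9), z)), z)) = Mul(Rational(1, 6), Add(Pow(z, 2), Mul(Rational(118, 9), z))) = Add(Mul(Rational(1, 6), Pow(z, 2)), Mul(Rational(59, 27), z)))
Add(33799, Function('d')(Mul(Mul(-4, Pow(10, -1)), -17))) = Add(33799, Mul(Rational(1, 54), Mul(Mul(-4, Pow(10, -1)), -17), Add(118, Mul(9, Mul(Mul(-4, Pow(10, -1)), -17))))) = Add(33799, Mul(Rational(1, 54), Mul(Mul(-4, Rational(1, 10)), -17), Add(118, Mul(9, Mul(Mul(-4, Rational(1, 10)), -17))))) = Add(33799, Mul(Rational(1, 54), Mul(Rational(-2, 5), -17), Add(118, Mul(9, Mul(Rational(-2, 5), -17))))) = Add(33799, Mul(Rational(1, 54), Rational(34, 5), Add(118, Mul(9, Rational(34, 5))))) = Add(33799, Mul(Rational(1, 54), Rational(34, 5), Add(118, Rational(306, 5)))) = Add(33799, Mul(Rational(1, 54), Rational(34, 5), Rational(896, 5))) = Add(33799, Rational(15232, 675)) = Rational(22829557, 675)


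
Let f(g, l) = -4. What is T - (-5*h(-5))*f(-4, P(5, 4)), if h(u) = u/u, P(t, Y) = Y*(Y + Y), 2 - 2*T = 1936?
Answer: -987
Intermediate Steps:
T = -967 (T = 1 - ½*1936 = 1 - 968 = -967)
P(t, Y) = 2*Y² (P(t, Y) = Y*(2*Y) = 2*Y²)
h(u) = 1
T - (-5*h(-5))*f(-4, P(5, 4)) = -967 - (-5*1)*(-4) = -967 - (-5)*(-4) = -967 - 1*20 = -967 - 20 = -987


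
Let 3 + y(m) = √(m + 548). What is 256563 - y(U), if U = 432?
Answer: 256566 - 14*√5 ≈ 2.5653e+5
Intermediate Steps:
y(m) = -3 + √(548 + m) (y(m) = -3 + √(m + 548) = -3 + √(548 + m))
256563 - y(U) = 256563 - (-3 + √(548 + 432)) = 256563 - (-3 + √980) = 256563 - (-3 + 14*√5) = 256563 + (3 - 14*√5) = 256566 - 14*√5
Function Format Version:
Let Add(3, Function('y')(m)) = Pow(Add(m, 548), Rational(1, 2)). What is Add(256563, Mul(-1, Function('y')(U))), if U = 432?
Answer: Add(256566, Mul(-14, Pow(5, Rational(1, 2)))) ≈ 2.5653e+5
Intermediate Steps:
Function('y')(m) = Add(-3, Pow(Add(548, m), Rational(1, 2))) (Function('y')(m) = Add(-3, Pow(Add(m, 548), Rational(1, 2))) = Add(-3, Pow(Add(548, m), Rational(1, 2))))
Add(256563, Mul(-1, Function('y')(U))) = Add(256563, Mul(-1, Add(-3, Pow(Add(548, 432), Rational(1, 2))))) = Add(256563, Mul(-1, Add(-3, Pow(980, Rational(1, 2))))) = Add(256563, Mul(-1, Add(-3, Mul(14, Pow(5, Rational(1, 2)))))) = Add(256563, Add(3, Mul(-14, Pow(5, Rational(1, 2))))) = Add(256566, Mul(-14, Pow(5, Rational(1, 2))))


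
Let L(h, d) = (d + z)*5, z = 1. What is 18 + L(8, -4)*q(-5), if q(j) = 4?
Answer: -42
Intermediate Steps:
L(h, d) = 5 + 5*d (L(h, d) = (d + 1)*5 = (1 + d)*5 = 5 + 5*d)
18 + L(8, -4)*q(-5) = 18 + (5 + 5*(-4))*4 = 18 + (5 - 20)*4 = 18 - 15*4 = 18 - 60 = -42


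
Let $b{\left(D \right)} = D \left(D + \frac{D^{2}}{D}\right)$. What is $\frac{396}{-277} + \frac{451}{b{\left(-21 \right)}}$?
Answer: $- \frac{224345}{244314} \approx -0.91827$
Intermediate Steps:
$b{\left(D \right)} = 2 D^{2}$ ($b{\left(D \right)} = D \left(D + D\right) = D 2 D = 2 D^{2}$)
$\frac{396}{-277} + \frac{451}{b{\left(-21 \right)}} = \frac{396}{-277} + \frac{451}{2 \left(-21\right)^{2}} = 396 \left(- \frac{1}{277}\right) + \frac{451}{2 \cdot 441} = - \frac{396}{277} + \frac{451}{882} = - \frac{224345}{244314}$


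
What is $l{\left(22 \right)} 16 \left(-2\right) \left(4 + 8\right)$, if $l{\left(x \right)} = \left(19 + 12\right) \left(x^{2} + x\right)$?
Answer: $-6023424$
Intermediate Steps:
$l{\left(x \right)} = 31 x + 31 x^{2}$ ($l{\left(x \right)} = 31 \left(x + x^{2}\right) = 31 x + 31 x^{2}$)
$l{\left(22 \right)} 16 \left(-2\right) \left(4 + 8\right) = 31 \cdot 22 \left(1 + 22\right) 16 \left(-2\right) \left(4 + 8\right) = 31 \cdot 22 \cdot 23 \left(\left(-32\right) 12\right) = 15686 \left(-384\right) = -6023424$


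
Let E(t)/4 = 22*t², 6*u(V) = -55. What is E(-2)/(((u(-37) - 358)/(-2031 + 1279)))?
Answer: 1588224/2203 ≈ 720.94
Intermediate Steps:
u(V) = -55/6 (u(V) = (⅙)*(-55) = -55/6)
E(t) = 88*t² (E(t) = 4*(22*t²) = 88*t²)
E(-2)/(((u(-37) - 358)/(-2031 + 1279))) = (88*(-2)²)/(((-55/6 - 358)/(-2031 + 1279))) = (88*4)/((-2203/6/(-752))) = 352/((-2203/6*(-1/752))) = 352/(2203/4512) = 352*(4512/2203) = 1588224/2203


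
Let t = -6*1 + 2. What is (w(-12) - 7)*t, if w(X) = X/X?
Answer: 24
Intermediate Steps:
w(X) = 1
t = -4 (t = -6 + 2 = -4)
(w(-12) - 7)*t = (1 - 7)*(-4) = -6*(-4) = 24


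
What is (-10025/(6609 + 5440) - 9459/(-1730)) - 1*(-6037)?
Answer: 125936504731/20844770 ≈ 6041.6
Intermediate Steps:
(-10025/(6609 + 5440) - 9459/(-1730)) - 1*(-6037) = (-10025/12049 - 9459*(-1/1730)) + 6037 = (-10025*1/12049 + 9459/1730) + 6037 = (-10025/12049 + 9459/1730) + 6037 = 96628241/20844770 + 6037 = 125936504731/20844770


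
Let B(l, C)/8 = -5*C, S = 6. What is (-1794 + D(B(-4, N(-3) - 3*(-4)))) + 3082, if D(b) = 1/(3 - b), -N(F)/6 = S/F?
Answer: 1240345/963 ≈ 1288.0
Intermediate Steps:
N(F) = -36/F
B(l, C) = -40*C (B(l, C) = 8*(-5*C) = -40*C)
(-1794 + D(B(-4, N(-3) - 3*(-4)))) + 3082 = (-1794 - 1/(-3 - 40*(-36/(-3) - 3*(-4)))) + 3082 = (-1794 - 1/(-3 - 40*(-36*(-⅓) + 12))) + 3082 = (-1794 - 1/(-3 - 40*(12 + 12))) + 3082 = (-1794 - 1/(-3 - 40*24)) + 3082 = (-1794 - 1/(-3 - 960)) + 3082 = (-1794 - 1/(-963)) + 3082 = (-1794 - 1*(-1/963)) + 3082 = (-1794 + 1/963) + 3082 = -1727621/963 + 3082 = 1240345/963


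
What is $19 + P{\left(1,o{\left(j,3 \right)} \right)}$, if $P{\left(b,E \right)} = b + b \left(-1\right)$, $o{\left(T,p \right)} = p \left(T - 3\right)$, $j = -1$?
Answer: $19$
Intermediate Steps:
$o{\left(T,p \right)} = p \left(-3 + T\right)$
$P{\left(b,E \right)} = 0$ ($P{\left(b,E \right)} = b - b = 0$)
$19 + P{\left(1,o{\left(j,3 \right)} \right)} = 19 + 0 = 19$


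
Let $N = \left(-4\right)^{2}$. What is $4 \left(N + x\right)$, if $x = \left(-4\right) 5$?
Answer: $-16$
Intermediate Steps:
$N = 16$
$x = -20$
$4 \left(N + x\right) = 4 \left(16 - 20\right) = 4 \left(-4\right) = -16$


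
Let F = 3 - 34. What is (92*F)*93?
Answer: -265236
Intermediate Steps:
F = -31
(92*F)*93 = (92*(-31))*93 = -2852*93 = -265236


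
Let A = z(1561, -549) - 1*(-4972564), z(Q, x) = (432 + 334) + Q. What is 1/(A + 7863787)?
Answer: 1/12838678 ≈ 7.7890e-8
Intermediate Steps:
z(Q, x) = 766 + Q
A = 4974891 (A = (766 + 1561) - 1*(-4972564) = 2327 + 4972564 = 4974891)
1/(A + 7863787) = 1/(4974891 + 7863787) = 1/12838678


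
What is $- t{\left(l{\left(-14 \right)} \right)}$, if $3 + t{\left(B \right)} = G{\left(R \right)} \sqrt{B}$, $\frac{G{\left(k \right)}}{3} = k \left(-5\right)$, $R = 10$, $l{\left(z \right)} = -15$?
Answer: $3 + 150 i \sqrt{15} \approx 3.0 + 580.95 i$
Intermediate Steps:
$G{\left(k \right)} = - 15 k$ ($G{\left(k \right)} = 3 k \left(-5\right) = 3 \left(- 5 k\right) = - 15 k$)
$t{\left(B \right)} = -3 - 150 \sqrt{B}$ ($t{\left(B \right)} = -3 + \left(-15\right) 10 \sqrt{B} = -3 - 150 \sqrt{B}$)
$- t{\left(l{\left(-14 \right)} \right)} = - (-3 - 150 \sqrt{-15}) = - (-3 - 150 i \sqrt{15}) = 3 + 150 i \sqrt{15}$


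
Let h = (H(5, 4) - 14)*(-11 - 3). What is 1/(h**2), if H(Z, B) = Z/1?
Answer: 1/15876 ≈ 6.2988e-5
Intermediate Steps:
H(Z, B) = Z (H(Z, B) = Z*1 = Z)
h = 126 (h = (5 - 14)*(-11 - 3) = -9*(-14) = 126)
1/(h**2) = 1/(126**2) = 1/15876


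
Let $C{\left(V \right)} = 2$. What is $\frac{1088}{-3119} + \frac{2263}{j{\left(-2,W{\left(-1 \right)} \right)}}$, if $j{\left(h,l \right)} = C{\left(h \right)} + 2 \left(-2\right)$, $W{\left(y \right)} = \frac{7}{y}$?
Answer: $- \frac{7060473}{6238} \approx -1131.8$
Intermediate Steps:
$j{\left(h,l \right)} = -2$ ($j{\left(h,l \right)} = 2 + 2 \left(-2\right) = 2 - 4 = -2$)
$\frac{1088}{-3119} + \frac{2263}{j{\left(-2,W{\left(-1 \right)} \right)}} = \frac{1088}{-3119} + \frac{2263}{-2} = 1088 \left(- \frac{1}{3119}\right) + 2263 \left(- \frac{1}{2}\right) = - \frac{1088}{3119} - \frac{2263}{2} = - \frac{7060473}{6238}$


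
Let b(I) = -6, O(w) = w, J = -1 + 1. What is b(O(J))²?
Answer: 36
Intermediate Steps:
J = 0
b(O(J))² = (-6)² = 36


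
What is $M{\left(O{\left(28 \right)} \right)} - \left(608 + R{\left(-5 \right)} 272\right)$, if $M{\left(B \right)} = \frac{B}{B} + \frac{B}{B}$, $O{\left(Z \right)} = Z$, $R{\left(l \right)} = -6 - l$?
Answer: $-334$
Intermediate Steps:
$M{\left(B \right)} = 2$ ($M{\left(B \right)} = 1 + 1 = 2$)
$M{\left(O{\left(28 \right)} \right)} - \left(608 + R{\left(-5 \right)} 272\right) = 2 - \left(608 + \left(-6 - -5\right) 272\right) = 2 - \left(608 + \left(-6 + 5\right) 272\right) = 2 - \left(608 - 272\right) = 2 - 336 = -334$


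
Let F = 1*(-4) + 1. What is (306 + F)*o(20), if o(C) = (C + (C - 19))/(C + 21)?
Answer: 6363/41 ≈ 155.20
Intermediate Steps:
F = -3 (F = -4 + 1 = -3)
o(C) = (-19 + 2*C)/(21 + C) (o(C) = (C + (-19 + C))/(21 + C) = (-19 + 2*C)/(21 + C))
(306 + F)*o(20) = (306 - 3)*((-19 + 2*20)/(21 + 20)) = 303*((-19 + 40)/41) = 303*((1/41)*21) = 303*(21/41) = 6363/41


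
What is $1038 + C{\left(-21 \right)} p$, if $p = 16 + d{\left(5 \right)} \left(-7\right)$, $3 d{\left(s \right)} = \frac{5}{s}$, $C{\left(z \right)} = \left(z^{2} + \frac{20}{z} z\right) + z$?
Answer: $\frac{21154}{3} \approx 7051.3$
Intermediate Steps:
$C{\left(z \right)} = 20 + z + z^{2}$ ($C{\left(z \right)} = \left(z^{2} + 20\right) + z = \left(20 + z^{2}\right) + z = 20 + z + z^{2}$)
$d{\left(s \right)} = \frac{5}{3 s}$ ($d{\left(s \right)} = \frac{5 \frac{1}{s}}{3} = \frac{5}{3 s}$)
$p = \frac{41}{3}$ ($p = 16 + \frac{5}{3 \cdot 5} \left(-7\right) = 16 + \frac{5}{3} \cdot \frac{1}{5} \left(-7\right) = 16 + \frac{1}{3} \left(-7\right) = 16 - \frac{7}{3} = \frac{41}{3} \approx 13.667$)
$1038 + C{\left(-21 \right)} p = 1038 + \left(20 - 21 + \left(-21\right)^{2}\right) \frac{41}{3} = 1038 + \left(20 - 21 + 441\right) \frac{41}{3} = 1038 + 440 \cdot \frac{41}{3} = 1038 + \frac{18040}{3} = \frac{21154}{3}$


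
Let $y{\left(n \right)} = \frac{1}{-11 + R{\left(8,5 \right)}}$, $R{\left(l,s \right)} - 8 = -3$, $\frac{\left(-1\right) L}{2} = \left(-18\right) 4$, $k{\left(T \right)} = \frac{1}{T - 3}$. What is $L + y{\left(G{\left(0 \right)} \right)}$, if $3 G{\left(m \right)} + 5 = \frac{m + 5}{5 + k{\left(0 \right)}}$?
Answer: $\frac{863}{6} \approx 143.83$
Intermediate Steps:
$k{\left(T \right)} = \frac{1}{-3 + T}$
$L = 144$ ($L = - 2 \left(\left(-18\right) 4\right) = \left(-2\right) \left(-72\right) = 144$)
$R{\left(l,s \right)} = 5$ ($R{\left(l,s \right)} = 8 - 3 = 5$)
$G{\left(m \right)} = - \frac{55}{42} + \frac{m}{14}$ ($G{\left(m \right)} = - \frac{5}{3} + \frac{\left(m + 5\right) \frac{1}{5 + \frac{1}{-3 + 0}}}{3} = - \frac{5}{3} + \frac{\left(5 + m\right) \frac{1}{5 + \frac{1}{-3}}}{3} = - \frac{5}{3} + \frac{\left(5 + m\right) \frac{1}{5 - \frac{1}{3}}}{3} = - \frac{5}{3} + \frac{\left(5 + m\right) \frac{1}{\frac{14}{3}}}{3} = - \frac{5}{3} + \frac{\left(5 + m\right) \frac{3}{14}}{3} = - \frac{5}{3} + \frac{\frac{15}{14} + \frac{3 m}{14}}{3} = - \frac{5}{3} + \left(\frac{5}{14} + \frac{m}{14}\right) = - \frac{55}{42} + \frac{m}{14}$)
$y{\left(n \right)} = - \frac{1}{6}$ ($y{\left(n \right)} = \frac{1}{-11 + 5} = \frac{1}{-6} = - \frac{1}{6}$)
$L + y{\left(G{\left(0 \right)} \right)} = 144 - \frac{1}{6} = \frac{863}{6}$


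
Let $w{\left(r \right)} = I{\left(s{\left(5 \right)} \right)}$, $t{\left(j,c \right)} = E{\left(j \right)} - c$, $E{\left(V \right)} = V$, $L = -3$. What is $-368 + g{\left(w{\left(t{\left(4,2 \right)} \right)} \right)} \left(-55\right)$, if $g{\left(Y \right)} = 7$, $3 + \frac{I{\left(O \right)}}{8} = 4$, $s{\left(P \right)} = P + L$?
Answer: $-753$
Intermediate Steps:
$s{\left(P \right)} = -3 + P$ ($s{\left(P \right)} = P - 3 = -3 + P$)
$I{\left(O \right)} = 8$ ($I{\left(O \right)} = -24 + 8 \cdot 4 = -24 + 32 = 8$)
$t{\left(j,c \right)} = j - c$
$w{\left(r \right)} = 8$
$-368 + g{\left(w{\left(t{\left(4,2 \right)} \right)} \right)} \left(-55\right) = -368 + 7 \left(-55\right) = -368 - 385 = -753$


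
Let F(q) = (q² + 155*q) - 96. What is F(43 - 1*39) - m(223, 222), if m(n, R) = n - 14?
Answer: 331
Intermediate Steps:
F(q) = -96 + q² + 155*q
m(n, R) = -14 + n
F(43 - 1*39) - m(223, 222) = (-96 + (43 - 1*39)² + 155*(43 - 1*39)) - (-14 + 223) = (-96 + (43 - 39)² + 155*(43 - 39)) - 1*209 = (-96 + 4² + 155*4) - 209 = (-96 + 16 + 620) - 209 = 540 - 209 = 331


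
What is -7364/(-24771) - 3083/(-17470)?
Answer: 205018073/432749370 ≈ 0.47376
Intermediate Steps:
-7364/(-24771) - 3083/(-17470) = -7364*(-1/24771) - 3083*(-1/17470) = 7364/24771 + 3083/17470 = 205018073/432749370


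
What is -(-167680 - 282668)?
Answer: 450348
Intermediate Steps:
-(-167680 - 282668) = -1*(-450348) = 450348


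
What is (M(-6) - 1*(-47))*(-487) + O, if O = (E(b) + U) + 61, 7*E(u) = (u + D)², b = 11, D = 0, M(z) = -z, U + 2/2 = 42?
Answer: -179842/7 ≈ -25692.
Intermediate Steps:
U = 41 (U = -1 + 42 = 41)
E(u) = u²/7 (E(u) = (u + 0)²/7 = u²/7)
O = 835/7 (O = ((⅐)*11² + 41) + 61 = ((⅐)*121 + 41) + 61 = (121/7 + 41) + 61 = 408/7 + 61 = 835/7 ≈ 119.29)
(M(-6) - 1*(-47))*(-487) + O = (-1*(-6) - 1*(-47))*(-487) + 835/7 = (6 + 47)*(-487) + 835/7 = 53*(-487) + 835/7 = -25811 + 835/7 = -179842/7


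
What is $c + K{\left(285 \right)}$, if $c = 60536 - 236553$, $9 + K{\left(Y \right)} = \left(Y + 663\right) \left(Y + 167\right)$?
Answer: $252470$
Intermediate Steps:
$K{\left(Y \right)} = -9 + \left(167 + Y\right) \left(663 + Y\right)$ ($K{\left(Y \right)} = -9 + \left(Y + 663\right) \left(Y + 167\right) = -9 + \left(663 + Y\right) \left(167 + Y\right) = -9 + \left(167 + Y\right) \left(663 + Y\right)$)
$c = -176017$
$c + K{\left(285 \right)} = -176017 + \left(110712 + 285^{2} + 830 \cdot 285\right) = -176017 + \left(110712 + 81225 + 236550\right) = -176017 + 428487 = 252470$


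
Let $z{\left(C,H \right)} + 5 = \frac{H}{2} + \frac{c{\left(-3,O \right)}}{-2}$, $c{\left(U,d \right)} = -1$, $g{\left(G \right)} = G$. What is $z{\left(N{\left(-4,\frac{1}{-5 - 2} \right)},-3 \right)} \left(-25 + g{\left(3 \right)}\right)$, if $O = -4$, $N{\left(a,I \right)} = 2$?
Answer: $132$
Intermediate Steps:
$z{\left(C,H \right)} = - \frac{9}{2} + \frac{H}{2}$ ($z{\left(C,H \right)} = -5 + \left(\frac{H}{2} - \frac{1}{-2}\right) = -5 + \left(H \frac{1}{2} - - \frac{1}{2}\right) = -5 + \left(\frac{H}{2} + \frac{1}{2}\right) = -5 + \left(\frac{1}{2} + \frac{H}{2}\right) = - \frac{9}{2} + \frac{H}{2}$)
$z{\left(N{\left(-4,\frac{1}{-5 - 2} \right)},-3 \right)} \left(-25 + g{\left(3 \right)}\right) = \left(- \frac{9}{2} + \frac{1}{2} \left(-3\right)\right) \left(-25 + 3\right) = \left(- \frac{9}{2} - \frac{3}{2}\right) \left(-22\right) = \left(-6\right) \left(-22\right) = 132$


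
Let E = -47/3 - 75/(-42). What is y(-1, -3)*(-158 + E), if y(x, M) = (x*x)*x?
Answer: 7219/42 ≈ 171.88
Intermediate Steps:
y(x, M) = x**3 (y(x, M) = x**2*x = x**3)
E = -583/42 (E = -47*1/3 - 75*(-1/42) = -47/3 + 25/14 = -583/42 ≈ -13.881)
y(-1, -3)*(-158 + E) = (-1)**3*(-158 - 583/42) = -1*(-7219/42) = 7219/42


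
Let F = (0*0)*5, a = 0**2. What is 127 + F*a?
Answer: 127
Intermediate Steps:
a = 0
F = 0 (F = 0*5 = 0)
127 + F*a = 127 + 0*0 = 127 + 0 = 127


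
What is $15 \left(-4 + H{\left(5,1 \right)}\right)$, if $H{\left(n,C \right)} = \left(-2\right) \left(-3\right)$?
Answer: $30$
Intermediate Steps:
$H{\left(n,C \right)} = 6$
$15 \left(-4 + H{\left(5,1 \right)}\right) = 15 \left(-4 + 6\right) = 15 \cdot 2 = 30$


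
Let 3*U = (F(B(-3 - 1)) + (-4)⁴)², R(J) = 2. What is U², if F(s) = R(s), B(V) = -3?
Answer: 492307344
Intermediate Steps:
F(s) = 2
U = 22188 (U = (2 + (-4)⁴)²/3 = (2 + 256)²/3 = (⅓)*258² = (⅓)*66564 = 22188)
U² = 22188² = 492307344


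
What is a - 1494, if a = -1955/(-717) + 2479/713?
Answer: -760592816/511221 ≈ -1487.8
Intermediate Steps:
a = 3171358/511221 (a = -1955*(-1/717) + 2479*(1/713) = 1955/717 + 2479/713 = 3171358/511221 ≈ 6.2035)
a - 1494 = 3171358/511221 - 1494 = -760592816/511221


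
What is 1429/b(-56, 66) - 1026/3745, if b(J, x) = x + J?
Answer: 1068269/7490 ≈ 142.63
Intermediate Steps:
b(J, x) = J + x
1429/b(-56, 66) - 1026/3745 = 1429/(-56 + 66) - 1026/3745 = 1429/10 - 1026*1/3745 = 1429*(1/10) - 1026/3745 = 1429/10 - 1026/3745 = 1068269/7490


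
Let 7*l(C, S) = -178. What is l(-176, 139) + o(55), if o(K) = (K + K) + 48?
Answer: 928/7 ≈ 132.57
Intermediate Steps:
o(K) = 48 + 2*K (o(K) = 2*K + 48 = 48 + 2*K)
l(C, S) = -178/7 (l(C, S) = (⅐)*(-178) = -178/7)
l(-176, 139) + o(55) = -178/7 + (48 + 2*55) = -178/7 + (48 + 110) = -178/7 + 158 = 928/7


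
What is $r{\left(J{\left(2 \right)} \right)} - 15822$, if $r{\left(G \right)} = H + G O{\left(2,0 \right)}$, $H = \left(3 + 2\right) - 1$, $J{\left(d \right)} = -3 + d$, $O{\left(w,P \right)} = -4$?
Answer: $-15814$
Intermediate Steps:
$H = 4$ ($H = 5 - 1 = 4$)
$r{\left(G \right)} = 4 - 4 G$ ($r{\left(G \right)} = 4 + G \left(-4\right) = 4 - 4 G$)
$r{\left(J{\left(2 \right)} \right)} - 15822 = \left(4 - 4 \left(-3 + 2\right)\right) - 15822 = \left(4 - -4\right) - 15822 = \left(4 + 4\right) - 15822 = 8 - 15822 = -15814$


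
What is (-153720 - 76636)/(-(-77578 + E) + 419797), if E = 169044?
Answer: -230356/328331 ≈ -0.70160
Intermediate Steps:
(-153720 - 76636)/(-(-77578 + E) + 419797) = (-153720 - 76636)/(-(-77578 + 169044) + 419797) = -230356/(-1*91466 + 419797) = -230356/(-91466 + 419797) = -230356/328331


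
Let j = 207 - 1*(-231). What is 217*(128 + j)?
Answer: 122822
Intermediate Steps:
j = 438 (j = 207 + 231 = 438)
217*(128 + j) = 217*(128 + 438) = 217*566 = 122822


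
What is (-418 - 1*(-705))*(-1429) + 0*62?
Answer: -410123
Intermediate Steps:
(-418 - 1*(-705))*(-1429) + 0*62 = (-418 + 705)*(-1429) + 0 = 287*(-1429) + 0 = -410123 + 0 = -410123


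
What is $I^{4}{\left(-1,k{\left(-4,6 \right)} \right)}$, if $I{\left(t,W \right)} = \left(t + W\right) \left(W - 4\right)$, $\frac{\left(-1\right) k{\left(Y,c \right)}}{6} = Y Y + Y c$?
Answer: $18289512837376$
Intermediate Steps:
$k{\left(Y,c \right)} = - 6 Y^{2} - 6 Y c$ ($k{\left(Y,c \right)} = - 6 \left(Y Y + Y c\right) = - 6 \left(Y^{2} + Y c\right) = - 6 Y^{2} - 6 Y c$)
$I{\left(t,W \right)} = \left(-4 + W\right) \left(W + t\right)$ ($I{\left(t,W \right)} = \left(W + t\right) \left(-4 + W\right) = \left(-4 + W\right) \left(W + t\right)$)
$I^{4}{\left(-1,k{\left(-4,6 \right)} \right)} = \left(\left(\left(-6\right) \left(-4\right) \left(-4 + 6\right)\right)^{2} - 4 \left(\left(-6\right) \left(-4\right) \left(-4 + 6\right)\right) - -4 + \left(-6\right) \left(-4\right) \left(-4 + 6\right) \left(-1\right)\right)^{4} = \left(\left(\left(-6\right) \left(-4\right) 2\right)^{2} - 4 \left(\left(-6\right) \left(-4\right) 2\right) + 4 + \left(-6\right) \left(-4\right) 2 \left(-1\right)\right)^{4} = \left(48^{2} - 192 + 4 + 48 \left(-1\right)\right)^{4} = \left(2304 - 192 + 4 - 48\right)^{4} = 2068^{4} = 18289512837376$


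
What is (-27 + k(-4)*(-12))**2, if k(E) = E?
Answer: 441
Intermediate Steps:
(-27 + k(-4)*(-12))**2 = (-27 - 4*(-12))**2 = (-27 + 48)**2 = 21**2 = 441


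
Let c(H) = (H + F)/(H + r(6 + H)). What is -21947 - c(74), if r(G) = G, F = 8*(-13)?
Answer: -1689904/77 ≈ -21947.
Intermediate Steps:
F = -104
c(H) = (-104 + H)/(6 + 2*H) (c(H) = (H - 104)/(H + (6 + H)) = (-104 + H)/(6 + 2*H))
-21947 - c(74) = -21947 - (-104 + 74)/(2*(3 + 74)) = -21947 - (-30)/(2*77) = -21947 - 1*(-15/77) = -21947 + 15/77 = -1689904/77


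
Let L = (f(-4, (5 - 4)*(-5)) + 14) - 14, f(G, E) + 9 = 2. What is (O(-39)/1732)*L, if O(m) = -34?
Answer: 119/866 ≈ 0.13741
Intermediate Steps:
f(G, E) = -7 (f(G, E) = -9 + 2 = -7)
L = -7 (L = (-7 + 14) - 14 = 7 - 14 = -7)
(O(-39)/1732)*L = -34/1732*(-7) = -34*1/1732*(-7) = -17/866*(-7) = 119/866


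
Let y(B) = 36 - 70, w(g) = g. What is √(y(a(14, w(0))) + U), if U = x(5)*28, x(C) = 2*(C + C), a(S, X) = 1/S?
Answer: √526 ≈ 22.935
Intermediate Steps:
x(C) = 4*C (x(C) = 2*(2*C) = 4*C)
U = 560 (U = (4*5)*28 = 20*28 = 560)
y(B) = -34
√(y(a(14, w(0))) + U) = √(-34 + 560) = √526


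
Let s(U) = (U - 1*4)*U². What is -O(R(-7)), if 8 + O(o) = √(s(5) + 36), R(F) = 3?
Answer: 8 - √61 ≈ 0.18975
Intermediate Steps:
s(U) = U²*(-4 + U) (s(U) = (U - 4)*U² = (-4 + U)*U² = U²*(-4 + U))
O(o) = -8 + √61 (O(o) = -8 + √(5²*(-4 + 5) + 36) = -8 + √(25*1 + 36) = -8 + √(25 + 36) = -8 + √61)
-O(R(-7)) = -(-8 + √61) = 8 - √61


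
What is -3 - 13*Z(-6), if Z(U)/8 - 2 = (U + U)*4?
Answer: 4781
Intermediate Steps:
Z(U) = 16 + 64*U (Z(U) = 16 + 8*((U + U)*4) = 16 + 8*((2*U)*4) = 16 + 8*(8*U) = 16 + 64*U)
-3 - 13*Z(-6) = -3 - 13*(16 + 64*(-6)) = -3 - 13*(16 - 384) = -3 - 13*(-368) = -3 + 4784 = 4781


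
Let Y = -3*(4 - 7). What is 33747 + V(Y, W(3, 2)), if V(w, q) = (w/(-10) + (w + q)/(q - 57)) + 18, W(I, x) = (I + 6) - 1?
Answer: 16544239/490 ≈ 33764.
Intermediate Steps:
W(I, x) = 5 + I (W(I, x) = (6 + I) - 1 = 5 + I)
Y = 9 (Y = -3*(-3) = 9)
V(w, q) = 18 - w/10 + (q + w)/(-57 + q) (V(w, q) = (w*(-⅒) + (q + w)/(-57 + q)) + 18 = (-w/10 + (q + w)/(-57 + q)) + 18 = 18 - w/10 + (q + w)/(-57 + q))
33747 + V(Y, W(3, 2)) = 33747 + (-10260 + 67*9 + 190*(5 + 3) - 1*(5 + 3)*9)/(10*(-57 + (5 + 3))) = 33747 + (-10260 + 603 + 190*8 - 1*8*9)/(10*(-57 + 8)) = 33747 + (⅒)*(-10260 + 603 + 1520 - 72)/(-49) = 33747 + (⅒)*(-1/49)*(-8209) = 33747 + 8209/490 = 16544239/490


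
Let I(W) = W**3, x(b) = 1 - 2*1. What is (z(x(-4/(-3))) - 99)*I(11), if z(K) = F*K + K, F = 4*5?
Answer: -159720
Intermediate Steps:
F = 20
x(b) = -1 (x(b) = 1 - 2 = -1)
z(K) = 21*K (z(K) = 20*K + K = 21*K)
(z(x(-4/(-3))) - 99)*I(11) = (21*(-1) - 99)*11**3 = (-21 - 99)*1331 = -120*1331 = -159720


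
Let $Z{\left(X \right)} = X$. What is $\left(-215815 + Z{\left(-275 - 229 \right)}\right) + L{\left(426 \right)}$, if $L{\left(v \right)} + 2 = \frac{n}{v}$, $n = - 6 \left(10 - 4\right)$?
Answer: $- \frac{15358797}{71} \approx -2.1632 \cdot 10^{5}$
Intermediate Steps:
$n = -36$ ($n = \left(-6\right) 6 = -36$)
$L{\left(v \right)} = -2 - \frac{36}{v}$
$\left(-215815 + Z{\left(-275 - 229 \right)}\right) + L{\left(426 \right)} = \left(-215815 - 504\right) - \left(2 + \frac{36}{426}\right) = \left(-215815 - 504\right) - \frac{148}{71} = -216319 - \frac{148}{71} = - \frac{15358797}{71}$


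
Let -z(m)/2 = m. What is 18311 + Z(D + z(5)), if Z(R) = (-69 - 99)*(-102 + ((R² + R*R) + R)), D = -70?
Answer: -2101513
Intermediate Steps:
z(m) = -2*m
Z(R) = 17136 - 336*R² - 168*R (Z(R) = -168*(-102 + ((R² + R²) + R)) = -168*(-102 + (2*R² + R)) = -168*(-102 + (R + 2*R²)) = -168*(-102 + R + 2*R²) = 17136 - 336*R² - 168*R)
18311 + Z(D + z(5)) = 18311 + (17136 - 336*(-70 - 2*5)² - 168*(-70 - 2*5)) = 18311 + (17136 - 336*(-70 - 10)² - 168*(-70 - 10)) = 18311 + (17136 - 336*(-80)² - 168*(-80)) = 18311 + (17136 - 336*6400 + 13440) = 18311 + (17136 - 2150400 + 13440) = 18311 - 2119824 = -2101513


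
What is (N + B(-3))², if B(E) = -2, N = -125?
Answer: 16129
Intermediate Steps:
(N + B(-3))² = (-125 - 2)² = (-127)² = 16129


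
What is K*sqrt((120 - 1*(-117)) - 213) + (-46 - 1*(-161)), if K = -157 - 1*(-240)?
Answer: 115 + 166*sqrt(6) ≈ 521.62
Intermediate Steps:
K = 83 (K = -157 + 240 = 83)
K*sqrt((120 - 1*(-117)) - 213) + (-46 - 1*(-161)) = 83*sqrt((120 - 1*(-117)) - 213) + (-46 - 1*(-161)) = 83*sqrt((120 + 117) - 213) + (-46 + 161) = 83*sqrt(237 - 213) + 115 = 83*sqrt(24) + 115 = 83*(2*sqrt(6)) + 115 = 166*sqrt(6) + 115 = 115 + 166*sqrt(6)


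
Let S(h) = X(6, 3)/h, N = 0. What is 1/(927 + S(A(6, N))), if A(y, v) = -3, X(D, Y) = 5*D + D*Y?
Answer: 1/911 ≈ 0.0010977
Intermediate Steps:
S(h) = 48/h (S(h) = (6*(5 + 3))/h = (6*8)/h = 48/h)
1/(927 + S(A(6, N))) = 1/(927 + 48/(-3)) = 1/(927 + 48*(-⅓)) = 1/(927 - 16) = 1/911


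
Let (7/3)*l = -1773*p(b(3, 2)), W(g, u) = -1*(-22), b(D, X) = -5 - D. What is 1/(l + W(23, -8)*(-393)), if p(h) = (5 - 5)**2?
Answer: -1/8646 ≈ -0.00011566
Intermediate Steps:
W(g, u) = 22
p(h) = 0 (p(h) = 0**2 = 0)
l = 0 (l = 3*(-1773*0)/7 = (3/7)*0 = 0)
1/(l + W(23, -8)*(-393)) = 1/(0 + 22*(-393)) = 1/(0 - 8646) = 1/(-8646) = -1/8646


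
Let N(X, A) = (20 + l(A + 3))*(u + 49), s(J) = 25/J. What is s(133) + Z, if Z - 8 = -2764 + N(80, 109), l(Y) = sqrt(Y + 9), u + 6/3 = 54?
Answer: 49900/133 ≈ 375.19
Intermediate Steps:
u = 52 (u = -2 + 54 = 52)
l(Y) = sqrt(9 + Y)
N(X, A) = 2020 + 101*sqrt(12 + A) (N(X, A) = (20 + sqrt(9 + (A + 3)))*(52 + 49) = (20 + sqrt(9 + (3 + A)))*101 = (20 + sqrt(12 + A))*101 = 2020 + 101*sqrt(12 + A))
Z = 375 (Z = 8 + (-2764 + (2020 + 101*sqrt(12 + 109))) = 8 + (-2764 + (2020 + 101*sqrt(121))) = 8 + (-2764 + (2020 + 101*11)) = 8 + (-2764 + (2020 + 1111)) = 8 + (-2764 + 3131) = 8 + 367 = 375)
s(133) + Z = 25/133 + 375 = 49900/133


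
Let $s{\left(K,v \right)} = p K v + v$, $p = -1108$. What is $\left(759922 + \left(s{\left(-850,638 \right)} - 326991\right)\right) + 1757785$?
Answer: $603059754$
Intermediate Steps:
$s{\left(K,v \right)} = v - 1108 K v$ ($s{\left(K,v \right)} = - 1108 K v + v = v - 1108 K v$)
$\left(759922 + \left(s{\left(-850,638 \right)} - 326991\right)\right) + 1757785 = \left(759922 - \left(326991 - 638 \left(1 - -941800\right)\right)\right) + 1757785 = \left(759922 - \left(326991 - 638 \left(1 + 941800\right)\right)\right) + 1757785 = \left(759922 + \left(638 \cdot 941801 - 326991\right)\right) + 1757785 = \left(759922 + \left(600869038 - 326991\right)\right) + 1757785 = \left(759922 + 600542047\right) + 1757785 = 601301969 + 1757785 = 603059754$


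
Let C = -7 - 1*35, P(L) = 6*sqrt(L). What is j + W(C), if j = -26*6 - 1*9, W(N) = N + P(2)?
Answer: -207 + 6*sqrt(2) ≈ -198.51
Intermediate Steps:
C = -42 (C = -7 - 35 = -42)
W(N) = N + 6*sqrt(2)
j = -165 (j = -156 - 9 = -165)
j + W(C) = -165 + (-42 + 6*sqrt(2)) = -207 + 6*sqrt(2)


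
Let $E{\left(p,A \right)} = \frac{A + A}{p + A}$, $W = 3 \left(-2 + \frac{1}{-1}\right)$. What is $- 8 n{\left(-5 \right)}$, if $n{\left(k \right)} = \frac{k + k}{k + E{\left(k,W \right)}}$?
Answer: $- \frac{280}{13} \approx -21.538$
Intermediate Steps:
$W = -9$ ($W = 3 \left(-2 - 1\right) = 3 \left(-3\right) = -9$)
$E{\left(p,A \right)} = \frac{2 A}{A + p}$
$n{\left(k \right)} = \frac{2 k}{k - \frac{18}{-9 + k}}$ ($n{\left(k \right)} = \frac{k + k}{k + 2 \left(-9\right) \frac{1}{-9 + k}} = \frac{2 k}{k - \frac{18}{-9 + k}}$)
$- 8 n{\left(-5 \right)} = - 8 \cdot 2 \left(-5\right) \frac{1}{-18 - 5 \left(-9 - 5\right)} \left(-9 - 5\right) = - 8 \cdot 2 \left(-5\right) \frac{1}{-18 - -70} \left(-14\right) = - 8 \cdot 2 \left(-5\right) \frac{1}{-18 + 70} \left(-14\right) = - 8 \cdot 2 \left(-5\right) \frac{1}{52} \left(-14\right) = \left(-8\right) \frac{35}{13} = - \frac{280}{13}$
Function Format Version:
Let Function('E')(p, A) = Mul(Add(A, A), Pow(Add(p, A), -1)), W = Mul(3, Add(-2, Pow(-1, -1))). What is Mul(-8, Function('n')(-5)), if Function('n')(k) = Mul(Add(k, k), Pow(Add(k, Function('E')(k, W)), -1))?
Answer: Rational(-280, 13) ≈ -21.538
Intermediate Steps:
W = -9 (W = Mul(3, Add(-2, -1)) = Mul(3, -3) = -9)
Function('E')(p, A) = Mul(2, A, Pow(Add(A, p), -1)) (Function('E')(p, A) = Mul(Mul(2, A), Pow(Add(A, p), -1)) = Mul(2, A, Pow(Add(A, p), -1)))
Function('n')(k) = Mul(2, k, Pow(Add(k, Mul(-18, Pow(Add(-9, k), -1))), -1)) (Function('n')(k) = Mul(Add(k, k), Pow(Add(k, Mul(2, -9, Pow(Add(-9, k), -1))), -1)) = Mul(Mul(2, k), Pow(Add(k, Mul(-18, Pow(Add(-9, k), -1))), -1)) = Mul(2, k, Pow(Add(k, Mul(-18, Pow(Add(-9, k), -1))), -1)))
Mul(-8, Function('n')(-5)) = Mul(-8, Mul(2, -5, Pow(Add(-18, Mul(-5, Add(-9, -5))), -1), Add(-9, -5))) = Mul(-8, Mul(2, -5, Pow(Add(-18, Mul(-5, -14)), -1), -14)) = Mul(-8, Mul(2, -5, Pow(Add(-18, 70), -1), -14)) = Mul(-8, Mul(2, -5, Pow(52, -1), -14)) = Mul(-8, Mul(2, -5, Rational(1, 52), -14)) = Mul(-8, Rational(35, 13)) = Rational(-280, 13)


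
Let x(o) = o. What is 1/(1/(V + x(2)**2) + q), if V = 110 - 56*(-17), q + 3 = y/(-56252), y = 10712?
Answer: -365638/1166199 ≈ -0.31353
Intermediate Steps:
q = -44867/14063 (q = -3 + 10712/(-56252) = -3 + 10712*(-1/56252) = -3 - 2678/14063 = -44867/14063 ≈ -3.1904)
V = 1062 (V = 110 + 952 = 1062)
1/(1/(V + x(2)**2) + q) = 1/(1/(1062 + 2**2) - 44867/14063) = 1/(1/(1062 + 4) - 44867/14063) = 1/(1/1066 - 44867/14063) = 1/(-1166199/365638) = -365638/1166199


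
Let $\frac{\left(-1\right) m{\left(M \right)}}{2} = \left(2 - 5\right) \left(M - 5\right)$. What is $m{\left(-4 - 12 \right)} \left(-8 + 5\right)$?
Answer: $378$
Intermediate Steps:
$m{\left(M \right)} = -30 + 6 M$ ($m{\left(M \right)} = - 2 \left(2 - 5\right) \left(M - 5\right) = - 2 \left(- 3 \left(-5 + M\right)\right) = - 2 \left(15 - 3 M\right) = -30 + 6 M$)
$m{\left(-4 - 12 \right)} \left(-8 + 5\right) = \left(-30 + 6 \left(-4 - 12\right)\right) \left(-8 + 5\right) = \left(-30 + 6 \left(-4 - 12\right)\right) \left(-3\right) = \left(-30 + 6 \left(-16\right)\right) \left(-3\right) = \left(-30 - 96\right) \left(-3\right) = \left(-126\right) \left(-3\right) = 378$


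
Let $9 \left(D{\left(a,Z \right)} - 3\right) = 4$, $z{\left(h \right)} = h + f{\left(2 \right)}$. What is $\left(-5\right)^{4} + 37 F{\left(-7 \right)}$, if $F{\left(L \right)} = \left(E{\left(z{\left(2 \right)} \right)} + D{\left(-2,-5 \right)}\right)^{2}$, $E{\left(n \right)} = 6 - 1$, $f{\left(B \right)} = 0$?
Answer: $\frac{264337}{81} \approx 3263.4$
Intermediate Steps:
$z{\left(h \right)} = h$ ($z{\left(h \right)} = h + 0 = h$)
$E{\left(n \right)} = 5$
$D{\left(a,Z \right)} = \frac{31}{9}$ ($D{\left(a,Z \right)} = 3 + \frac{1}{9} \cdot 4 = 3 + \frac{4}{9} = \frac{31}{9}$)
$F{\left(L \right)} = \frac{5776}{81}$ ($F{\left(L \right)} = \left(5 + \frac{31}{9}\right)^{2} = \left(\frac{76}{9}\right)^{2} = \frac{5776}{81}$)
$\left(-5\right)^{4} + 37 F{\left(-7 \right)} = \left(-5\right)^{4} + 37 \cdot \frac{5776}{81} = 625 + \frac{213712}{81} = \frac{264337}{81}$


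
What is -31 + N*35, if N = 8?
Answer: 249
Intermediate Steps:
-31 + N*35 = -31 + 8*35 = -31 + 280 = 249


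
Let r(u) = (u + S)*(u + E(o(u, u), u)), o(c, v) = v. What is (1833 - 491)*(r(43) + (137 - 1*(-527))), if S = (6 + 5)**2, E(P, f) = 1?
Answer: 10574960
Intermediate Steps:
S = 121 (S = 11**2 = 121)
r(u) = (1 + u)*(121 + u) (r(u) = (u + 121)*(u + 1) = (121 + u)*(1 + u) = (1 + u)*(121 + u))
(1833 - 491)*(r(43) + (137 - 1*(-527))) = (1833 - 491)*((121 + 43**2 + 122*43) + (137 - 1*(-527))) = 1342*((121 + 1849 + 5246) + (137 + 527)) = 1342*(7216 + 664) = 1342*7880 = 10574960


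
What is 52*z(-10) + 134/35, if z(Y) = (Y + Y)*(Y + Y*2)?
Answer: 1092134/35 ≈ 31204.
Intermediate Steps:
z(Y) = 6*Y² (z(Y) = (2*Y)*(Y + 2*Y) = (2*Y)*(3*Y) = 6*Y²)
52*z(-10) + 134/35 = 52*(6*(-10)²) + 134/35 = 52*(6*100) + 134*(1/35) = 52*600 + 134/35 = 31200 + 134/35 = 1092134/35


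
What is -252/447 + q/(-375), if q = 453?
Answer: -32999/18625 ≈ -1.7718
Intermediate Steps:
-252/447 + q/(-375) = -252/447 + 453/(-375) = -252*1/447 + 453*(-1/375) = -84/149 - 151/125 = -32999/18625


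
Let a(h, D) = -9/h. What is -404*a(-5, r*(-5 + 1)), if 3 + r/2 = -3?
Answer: -3636/5 ≈ -727.20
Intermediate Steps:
r = -12 (r = -6 + 2*(-3) = -6 - 6 = -12)
-404*a(-5, r*(-5 + 1)) = -(-3636)/(-5) = -(-3636)*(-1)/5 = -404*9/5 = -3636/5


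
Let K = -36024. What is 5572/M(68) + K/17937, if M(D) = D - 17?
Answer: 3633620/33881 ≈ 107.25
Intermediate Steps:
M(D) = -17 + D
5572/M(68) + K/17937 = 5572/(-17 + 68) - 36024/17937 = 5572/51 - 36024*1/17937 = 5572*(1/51) - 12008/5979 = 5572/51 - 12008/5979 = 3633620/33881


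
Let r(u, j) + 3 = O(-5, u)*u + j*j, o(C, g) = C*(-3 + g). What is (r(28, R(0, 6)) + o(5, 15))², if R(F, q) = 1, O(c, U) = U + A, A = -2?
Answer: 617796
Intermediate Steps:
O(c, U) = -2 + U (O(c, U) = U - 2 = -2 + U)
r(u, j) = -3 + j² + u*(-2 + u) (r(u, j) = -3 + ((-2 + u)*u + j*j) = -3 + (u*(-2 + u) + j²) = -3 + (j² + u*(-2 + u)) = -3 + j² + u*(-2 + u))
(r(28, R(0, 6)) + o(5, 15))² = ((-3 + 1² + 28*(-2 + 28)) + 5*(-3 + 15))² = ((-3 + 1 + 28*26) + 5*12)² = ((-3 + 1 + 728) + 60)² = (726 + 60)² = 786² = 617796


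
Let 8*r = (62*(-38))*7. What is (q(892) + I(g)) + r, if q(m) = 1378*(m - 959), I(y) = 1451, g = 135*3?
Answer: -185873/2 ≈ -92937.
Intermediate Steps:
g = 405
r = -4123/2 (r = ((62*(-38))*7)/8 = (-2356*7)/8 = (⅛)*(-16492) = -4123/2 ≈ -2061.5)
q(m) = -1321502 + 1378*m (q(m) = 1378*(-959 + m) = -1321502 + 1378*m)
(q(892) + I(g)) + r = ((-1321502 + 1378*892) + 1451) - 4123/2 = ((-1321502 + 1229176) + 1451) - 4123/2 = (-92326 + 1451) - 4123/2 = -90875 - 4123/2 = -185873/2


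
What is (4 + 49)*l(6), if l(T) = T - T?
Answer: 0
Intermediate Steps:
l(T) = 0
(4 + 49)*l(6) = (4 + 49)*0 = 53*0 = 0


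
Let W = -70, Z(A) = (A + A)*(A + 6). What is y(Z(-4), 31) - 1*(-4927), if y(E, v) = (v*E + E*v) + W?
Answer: 3865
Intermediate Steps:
Z(A) = 2*A*(6 + A) (Z(A) = (2*A)*(6 + A) = 2*A*(6 + A))
y(E, v) = -70 + 2*E*v (y(E, v) = (v*E + E*v) - 70 = (E*v + E*v) - 70 = 2*E*v - 70 = -70 + 2*E*v)
y(Z(-4), 31) - 1*(-4927) = (-70 + 2*(2*(-4)*(6 - 4))*31) - 1*(-4927) = (-70 + 2*(2*(-4)*2)*31) + 4927 = (-70 + 2*(-16)*31) + 4927 = (-70 - 992) + 4927 = -1062 + 4927 = 3865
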